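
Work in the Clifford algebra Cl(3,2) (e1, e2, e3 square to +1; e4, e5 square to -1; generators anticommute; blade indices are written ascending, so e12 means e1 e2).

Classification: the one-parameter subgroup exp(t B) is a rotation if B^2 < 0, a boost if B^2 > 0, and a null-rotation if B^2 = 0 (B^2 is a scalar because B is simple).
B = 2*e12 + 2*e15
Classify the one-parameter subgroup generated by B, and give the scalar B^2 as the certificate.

B^2 term by term: the squares give (2)^2*(e12)^2 + (2)^2*(e15)^2 = 4*(-1) + 4*(+1) = 0 (each basis 2-blade squares to minus the product of its generators' squares); cross terms between blades sharing an index anticommute and cancel. So B^2 = 0.
Answer: null-rotation, certificate B^2 = 0. The scalar 0 is the complete invariant here: its sign names the subgroup type.


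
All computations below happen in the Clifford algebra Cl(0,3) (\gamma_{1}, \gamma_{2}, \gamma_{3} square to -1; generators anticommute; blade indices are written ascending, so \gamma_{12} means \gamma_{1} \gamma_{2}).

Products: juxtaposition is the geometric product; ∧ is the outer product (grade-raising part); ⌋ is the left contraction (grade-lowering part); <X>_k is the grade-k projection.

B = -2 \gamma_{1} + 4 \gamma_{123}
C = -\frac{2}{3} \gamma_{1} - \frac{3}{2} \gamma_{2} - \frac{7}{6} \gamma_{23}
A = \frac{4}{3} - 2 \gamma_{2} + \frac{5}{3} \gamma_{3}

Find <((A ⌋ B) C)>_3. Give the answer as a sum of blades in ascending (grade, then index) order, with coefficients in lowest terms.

step 1: -\frac{8}{3} \gamma_{1} - \frac{20}{3} \gamma_{12} - 8 \gamma_{13} + \frac{16}{3} \gamma_{123}
step 2: -\frac{16}{9} - \frac{34}{9} \gamma_{1} + \frac{40}{9} \gamma_{2} + \frac{16}{3} \gamma_{3} + \frac{40}{3} \gamma_{12} - \frac{142}{9} \gamma_{13} + \frac{32}{9} \gamma_{23} - \frac{80}{9} \gamma_{123}
step 3: -\frac{80}{9} \gamma_{123}
Answer: -\frac{80}{9} \gamma_{123}


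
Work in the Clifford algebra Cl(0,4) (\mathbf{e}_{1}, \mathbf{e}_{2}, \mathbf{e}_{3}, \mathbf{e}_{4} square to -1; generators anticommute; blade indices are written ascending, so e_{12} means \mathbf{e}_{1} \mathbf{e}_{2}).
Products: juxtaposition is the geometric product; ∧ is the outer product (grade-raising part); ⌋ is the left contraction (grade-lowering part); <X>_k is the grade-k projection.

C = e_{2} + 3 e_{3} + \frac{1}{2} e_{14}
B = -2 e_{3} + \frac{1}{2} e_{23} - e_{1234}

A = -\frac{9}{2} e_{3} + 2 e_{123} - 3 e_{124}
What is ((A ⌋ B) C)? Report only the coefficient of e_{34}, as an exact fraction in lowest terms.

step 1: -9 - \frac{9}{4} e_{2} - 3 e_{3} - 2 e_{4} - \frac{9}{2} e_{124}
step 2: \frac{45}{4} - e_{1} - \frac{45}{4} e_{2} - 27 e_{3} - 9 e_{14} - \frac{15}{4} e_{23} + 2 e_{24} + 6 e_{34} + \frac{9}{8} e_{124} + \frac{3}{2} e_{134} + \frac{27}{2} e_{1234}
Answer: 6


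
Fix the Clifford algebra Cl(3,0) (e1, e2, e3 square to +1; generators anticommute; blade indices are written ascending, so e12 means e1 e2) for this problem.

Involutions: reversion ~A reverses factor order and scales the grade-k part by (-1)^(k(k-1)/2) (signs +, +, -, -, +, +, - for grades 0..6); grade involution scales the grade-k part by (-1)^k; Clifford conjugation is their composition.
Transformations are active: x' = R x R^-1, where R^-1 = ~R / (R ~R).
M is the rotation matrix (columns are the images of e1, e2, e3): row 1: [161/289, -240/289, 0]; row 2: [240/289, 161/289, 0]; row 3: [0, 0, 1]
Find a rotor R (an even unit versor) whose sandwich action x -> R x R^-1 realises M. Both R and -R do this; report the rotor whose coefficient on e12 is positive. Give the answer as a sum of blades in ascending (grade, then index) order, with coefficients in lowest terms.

Method: write R = a + b12*e12 + b13*e13 + b23*e23 with a^2 + b12^2 + b13^2 + b23^2 = 1 (so R^-1 = ~R). Expanding the columns R e_j ~R gives tr M = 4a^2 - 1 and, from the antisymmetric part, M21 - M12 = -4a*b12, M13 - M31 = 4a*b13, M32 - M23 = -4a*b23.
Here tr M = 611/289, so a^2 = (1 + tr M)/4 = 225/289 and a = ±15/17. Taking a = 15/17: M21 - M12 = 480/289, M13 - M31 = 0, M32 - M23 = 0, giving b12 = -8/17, b13 = 0, b23 = 0, i.e. R = 15/17 - 8/17*e12.
Its e12 coefficient is negative, so report the other preimage -R.
Answer: -15/17 + 8/17*e12. Why the constraint matters: R and -R act identically through the sandwich — M has trace 611/289 either way — so only the sign condition on e12 picks one of the two preimages.


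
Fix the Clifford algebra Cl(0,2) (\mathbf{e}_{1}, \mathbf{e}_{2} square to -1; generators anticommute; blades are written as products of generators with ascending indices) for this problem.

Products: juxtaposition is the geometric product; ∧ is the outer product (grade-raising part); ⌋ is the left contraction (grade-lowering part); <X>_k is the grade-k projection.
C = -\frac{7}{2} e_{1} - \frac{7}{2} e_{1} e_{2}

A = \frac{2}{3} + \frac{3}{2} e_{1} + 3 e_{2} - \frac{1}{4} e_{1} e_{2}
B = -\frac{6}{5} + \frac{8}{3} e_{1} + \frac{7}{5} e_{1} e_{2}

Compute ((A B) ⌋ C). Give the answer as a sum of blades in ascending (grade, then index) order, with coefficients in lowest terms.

step 1: -\frac{89}{20} + \frac{188}{45} e_{1} - \frac{191}{30} e_{2} - \frac{203}{30} e_{1} e_{2}
step 2: -\frac{1631}{180} + \frac{4543}{120} e_{1} + \frac{658}{45} e_{2} + \frac{623}{40} e_{1} e_{2}
Answer: -\frac{1631}{180} + \frac{4543}{120} e_{1} + \frac{658}{45} e_{2} + \frac{623}{40} e_{1} e_{2}


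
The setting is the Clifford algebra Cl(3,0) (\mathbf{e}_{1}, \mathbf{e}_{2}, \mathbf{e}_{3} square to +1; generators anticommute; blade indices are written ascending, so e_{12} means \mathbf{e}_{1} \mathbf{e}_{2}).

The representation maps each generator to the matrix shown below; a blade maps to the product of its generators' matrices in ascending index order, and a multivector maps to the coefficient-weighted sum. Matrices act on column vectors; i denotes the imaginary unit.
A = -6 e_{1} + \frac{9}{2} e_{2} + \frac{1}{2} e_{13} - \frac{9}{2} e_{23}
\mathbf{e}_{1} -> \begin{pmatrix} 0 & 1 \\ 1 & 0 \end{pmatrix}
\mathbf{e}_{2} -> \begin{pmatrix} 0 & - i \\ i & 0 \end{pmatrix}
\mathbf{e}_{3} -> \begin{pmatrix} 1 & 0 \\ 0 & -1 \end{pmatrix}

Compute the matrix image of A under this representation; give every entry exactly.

Bivector images (products of the table entries): rho(e_{13}) = rho(\mathbf{e}_{1})rho(\mathbf{e}_{3}) = \begin{pmatrix} 0 & -1 \\ 1 & 0 \end{pmatrix}; rho(e_{23}) = rho(\mathbf{e}_{2})rho(\mathbf{e}_{3}) = \begin{pmatrix} 0 & i \\ i & 0 \end{pmatrix}.
M = (-6)*rho(e_{1}) + (\frac{9}{2})*rho(e_{2}) + (\frac{1}{2})*rho(e_{13}) + (-\frac{9}{2})*rho(e_{23}), summed entrywise:
Answer: \begin{pmatrix} 0 & - \frac{13}{2} - 9 i \\ - \frac{11}{2} & 0 \end{pmatrix}


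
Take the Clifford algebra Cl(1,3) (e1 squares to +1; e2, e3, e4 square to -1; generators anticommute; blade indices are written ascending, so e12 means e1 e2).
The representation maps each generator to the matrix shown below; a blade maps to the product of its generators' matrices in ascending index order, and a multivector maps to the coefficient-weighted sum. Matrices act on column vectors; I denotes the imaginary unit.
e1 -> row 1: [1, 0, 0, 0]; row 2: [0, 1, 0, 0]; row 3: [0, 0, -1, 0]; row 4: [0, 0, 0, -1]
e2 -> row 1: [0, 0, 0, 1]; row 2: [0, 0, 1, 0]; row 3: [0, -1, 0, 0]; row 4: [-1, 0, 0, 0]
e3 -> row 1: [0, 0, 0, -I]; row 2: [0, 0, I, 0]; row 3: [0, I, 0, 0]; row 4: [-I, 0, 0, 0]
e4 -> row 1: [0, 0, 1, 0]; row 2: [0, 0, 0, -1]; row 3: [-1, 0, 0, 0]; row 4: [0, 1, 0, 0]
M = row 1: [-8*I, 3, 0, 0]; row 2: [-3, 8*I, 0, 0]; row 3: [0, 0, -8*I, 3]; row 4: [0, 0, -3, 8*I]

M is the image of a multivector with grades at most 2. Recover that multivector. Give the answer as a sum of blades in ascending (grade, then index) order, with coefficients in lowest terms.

Method: the blade images are trace-orthogonal — tr(rho(e_A) rho(e_B)^-1) = 4 if A = B and 0 otherwise — and rho(e_A)^-1 = (e_A)^2 * rho(e_A) with (e_A)^2 = +1 or -1, so the coefficient of e_A in the preimage is (e_A)^2 * tr(M rho(e_A))/4.
Nonzero projections over blades of grade <= 2: e23: (e23)^2 = -1, tr(M rho(e23)) = -32, coefficient 8; e24: (e24)^2 = -1, tr(M rho(e24)) = -12, coefficient 3. Every other blade of grade <= 2 projects to 0.
Answer: 8*e23 + 3*e24


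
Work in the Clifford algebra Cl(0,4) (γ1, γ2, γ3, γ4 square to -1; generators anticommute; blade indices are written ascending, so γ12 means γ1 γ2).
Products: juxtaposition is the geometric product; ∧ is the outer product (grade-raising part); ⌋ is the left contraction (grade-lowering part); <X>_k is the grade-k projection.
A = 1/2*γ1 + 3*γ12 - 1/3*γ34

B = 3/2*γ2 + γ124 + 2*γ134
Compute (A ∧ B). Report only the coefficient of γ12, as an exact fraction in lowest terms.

step 1: 3/4*γ12 - 1/2*γ234
Answer: 3/4


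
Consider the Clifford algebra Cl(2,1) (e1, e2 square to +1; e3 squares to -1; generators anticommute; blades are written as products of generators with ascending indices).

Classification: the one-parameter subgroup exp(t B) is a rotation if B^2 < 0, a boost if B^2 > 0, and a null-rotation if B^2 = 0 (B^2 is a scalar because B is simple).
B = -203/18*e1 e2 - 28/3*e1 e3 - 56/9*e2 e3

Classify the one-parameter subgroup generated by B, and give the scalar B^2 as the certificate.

B^2 term by term: the squares give (-203/18)^2*(e1 e2)^2 + (-28/3)^2*(e1 e3)^2 + (-56/9)^2*(e2 e3)^2 = 41209/324*(-1) + 784/9*(+1) + 3136/81*(+1) = -49/36 (each basis 2-blade squares to minus the product of its generators' squares); cross terms between blades sharing an index anticommute and cancel. So B^2 = -49/36.
Answer: rotation, certificate B^2 = -49/36. The class reads off the invariant scalar -49/36 directly.


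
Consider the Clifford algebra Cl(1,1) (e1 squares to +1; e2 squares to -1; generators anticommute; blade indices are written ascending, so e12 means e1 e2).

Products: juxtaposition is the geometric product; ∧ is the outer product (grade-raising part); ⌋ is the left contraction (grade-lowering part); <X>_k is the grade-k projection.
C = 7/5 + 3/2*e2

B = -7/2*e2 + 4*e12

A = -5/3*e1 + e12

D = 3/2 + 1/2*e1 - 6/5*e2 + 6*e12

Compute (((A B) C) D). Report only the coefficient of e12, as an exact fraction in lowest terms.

step 1: 4 + 7/2*e1 - 20/3*e2 + 35/6*e12
step 2: 78/5 - 77/20*e1 - 10/3*e2 + 161/12*e12
step 3: 3919/40 - 15/8*e1 - 32117/600*e2 + 72007/600*e12
Answer: 72007/600


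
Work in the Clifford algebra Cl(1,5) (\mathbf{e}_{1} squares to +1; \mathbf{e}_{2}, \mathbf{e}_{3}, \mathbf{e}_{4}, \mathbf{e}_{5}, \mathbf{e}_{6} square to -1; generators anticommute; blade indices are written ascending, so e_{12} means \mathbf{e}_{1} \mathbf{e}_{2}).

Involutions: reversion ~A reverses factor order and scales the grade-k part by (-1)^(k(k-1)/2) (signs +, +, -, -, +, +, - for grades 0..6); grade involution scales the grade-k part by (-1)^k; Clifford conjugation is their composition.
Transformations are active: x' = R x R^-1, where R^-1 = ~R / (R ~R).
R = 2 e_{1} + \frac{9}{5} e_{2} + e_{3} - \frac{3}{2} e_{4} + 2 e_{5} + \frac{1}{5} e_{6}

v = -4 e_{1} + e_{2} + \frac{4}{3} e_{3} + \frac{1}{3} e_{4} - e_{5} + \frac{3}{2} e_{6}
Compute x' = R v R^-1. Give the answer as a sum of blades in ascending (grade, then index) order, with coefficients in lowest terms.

~R = 2 e_{1} + \frac{9}{5} e_{2} + e_{3} - \frac{3}{2} e_{4} + 2 e_{5} + \frac{1}{5} e_{6}, and R ~R = -\frac{653}{100}, so R^-1 = ~R / (-\frac{653}{100}).
R v = -\frac{134}{15} + \frac{46}{5} e_{12} + \frac{20}{3} e_{13} - \frac{16}{3} e_{14} + 6 e_{15} + \frac{19}{5} e_{16} + \frac{7}{5} e_{23} + \frac{21}{10} e_{24} - \frac{19}{5} e_{25} + \frac{5}{2} e_{26} + \frac{7}{3} e_{34} - \frac{11}{3} e_{35} + \frac{37}{30} e_{36} + \frac{5}{6} e_{45} - \frac{139}{60} e_{46} + \frac{16}{5} e_{56}
Answer: \frac{18556}{1959} e_{1} + \frac{2563}{653} e_{2} + \frac{916}{653} e_{3} - \frac{8693}{1959} e_{4} + \frac{12679}{1959} e_{5} - \frac{3733}{3918} e_{6}


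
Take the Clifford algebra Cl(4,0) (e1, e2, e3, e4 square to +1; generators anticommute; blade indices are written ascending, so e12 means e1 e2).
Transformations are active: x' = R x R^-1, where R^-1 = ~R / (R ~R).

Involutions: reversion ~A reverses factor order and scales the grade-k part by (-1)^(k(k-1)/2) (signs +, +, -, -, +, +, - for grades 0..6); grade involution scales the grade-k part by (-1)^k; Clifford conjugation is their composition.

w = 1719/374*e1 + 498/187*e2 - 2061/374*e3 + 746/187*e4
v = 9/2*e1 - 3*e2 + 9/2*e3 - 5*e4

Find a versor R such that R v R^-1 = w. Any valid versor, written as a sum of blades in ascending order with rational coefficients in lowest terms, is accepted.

Equal squares first: v^2 = w^2 = 149/2. Then v + w = 1701/187*e1 - 63/187*e2 - 189/187*e3 - 189/187*e4 is a versor taking v to w, provided it is invertible.
Answer: 1701/187*e1 - 63/187*e2 - 189/187*e3 - 189/187*e4


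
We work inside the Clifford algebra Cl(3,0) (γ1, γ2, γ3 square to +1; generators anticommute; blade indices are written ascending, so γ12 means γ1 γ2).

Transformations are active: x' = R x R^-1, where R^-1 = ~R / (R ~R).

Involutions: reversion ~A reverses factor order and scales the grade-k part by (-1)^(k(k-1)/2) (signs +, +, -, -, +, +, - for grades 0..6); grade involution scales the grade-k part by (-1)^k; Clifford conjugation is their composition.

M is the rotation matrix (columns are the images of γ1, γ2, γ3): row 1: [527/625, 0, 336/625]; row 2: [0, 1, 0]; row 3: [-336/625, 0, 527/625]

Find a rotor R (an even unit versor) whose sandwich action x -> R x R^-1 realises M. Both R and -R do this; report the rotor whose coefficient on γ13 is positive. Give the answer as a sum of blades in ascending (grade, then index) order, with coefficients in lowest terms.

Method: write R = a + b12*γ12 + b13*γ13 + b23*γ23 with a^2 + b12^2 + b13^2 + b23^2 = 1 (so R^-1 = ~R). Expanding the columns R e_j ~R gives tr M = 4a^2 - 1 and, from the antisymmetric part, M21 - M12 = -4a*b12, M13 - M31 = 4a*b13, M32 - M23 = -4a*b23.
Here tr M = 1679/625, so a^2 = (1 + tr M)/4 = 576/625 and a = ±24/25. Taking a = 24/25: M21 - M12 = 0, M13 - M31 = 672/625, M32 - M23 = 0, giving b12 = 0, b13 = 7/25, b23 = 0, i.e. R = 24/25 + 7/25*γ13.
Its γ13 coefficient is already positive.
Answer: 24/25 + 7/25*γ13. Uniqueness: Spin(3) -> SO(3) maps R and -R to the same rotation of trace 1679/625; fixing the sign of the γ13 coefficient removes the ambiguity.


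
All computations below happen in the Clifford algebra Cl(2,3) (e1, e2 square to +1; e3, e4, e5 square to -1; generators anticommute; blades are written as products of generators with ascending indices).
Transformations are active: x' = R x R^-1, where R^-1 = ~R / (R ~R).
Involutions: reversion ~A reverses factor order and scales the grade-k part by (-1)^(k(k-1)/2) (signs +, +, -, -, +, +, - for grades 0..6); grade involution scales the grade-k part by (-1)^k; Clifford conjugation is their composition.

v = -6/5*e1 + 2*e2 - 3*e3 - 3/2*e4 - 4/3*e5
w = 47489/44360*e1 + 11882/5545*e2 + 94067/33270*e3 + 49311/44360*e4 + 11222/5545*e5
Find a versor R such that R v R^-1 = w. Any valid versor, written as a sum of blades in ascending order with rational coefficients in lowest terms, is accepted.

Construction: equal norms (both -6829/900) license R = v + w = -5743/44360*e1 + 22972/5545*e2 - 5743/33270*e3 - 17229/44360*e4 + 11486/16635*e5 — nothing changes along that direction, while (v - w)/2 changes sign, so v maps onto w.
Answer: -5743/44360*e1 + 22972/5545*e2 - 5743/33270*e3 - 17229/44360*e4 + 11486/16635*e5


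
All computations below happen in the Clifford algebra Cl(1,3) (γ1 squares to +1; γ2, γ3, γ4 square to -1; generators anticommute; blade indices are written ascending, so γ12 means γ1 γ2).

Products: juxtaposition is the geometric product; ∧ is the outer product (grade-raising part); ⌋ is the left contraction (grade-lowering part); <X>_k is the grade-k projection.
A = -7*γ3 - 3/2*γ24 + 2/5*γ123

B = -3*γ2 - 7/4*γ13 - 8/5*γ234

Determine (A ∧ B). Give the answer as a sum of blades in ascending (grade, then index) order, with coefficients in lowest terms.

step 1: -21*γ23 - 21/8*γ1234
Answer: -21*γ23 - 21/8*γ1234


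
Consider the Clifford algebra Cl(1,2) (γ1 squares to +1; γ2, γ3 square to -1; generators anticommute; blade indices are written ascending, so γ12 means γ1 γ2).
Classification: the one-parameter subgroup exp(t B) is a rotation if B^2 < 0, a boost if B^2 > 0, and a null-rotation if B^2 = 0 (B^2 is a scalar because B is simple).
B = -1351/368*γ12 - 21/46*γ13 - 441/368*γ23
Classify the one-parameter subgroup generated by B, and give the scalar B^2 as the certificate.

B^2 term by term: the squares give (-1351/368)^2*(γ12)^2 + (-21/46)^2*(γ13)^2 + (-441/368)^2*(γ23)^2 = 1825201/135424*(+1) + 441/2116*(+1) + 194481/135424*(-1) = 49/4 (each basis 2-blade squares to minus the product of its generators' squares); cross terms between blades sharing an index anticommute and cancel. So B^2 = 49/4.
Answer: boost, certificate B^2 = 49/4. One invariant decides it: the square 49/4 survives every conjugation, and its sign is exactly the classification.


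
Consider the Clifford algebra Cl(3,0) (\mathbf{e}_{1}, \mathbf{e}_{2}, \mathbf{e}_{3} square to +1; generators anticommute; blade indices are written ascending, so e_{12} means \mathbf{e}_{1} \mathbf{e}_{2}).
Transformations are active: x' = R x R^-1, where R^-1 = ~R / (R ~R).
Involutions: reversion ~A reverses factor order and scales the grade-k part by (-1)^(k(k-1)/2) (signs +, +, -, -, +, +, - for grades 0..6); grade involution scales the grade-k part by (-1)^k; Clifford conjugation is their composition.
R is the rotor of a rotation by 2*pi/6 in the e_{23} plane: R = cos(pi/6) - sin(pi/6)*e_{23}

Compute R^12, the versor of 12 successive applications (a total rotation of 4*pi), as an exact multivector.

Half-angle bookkeeping: 12 applications in e_{23} add up to rotor phase 12*pi/6 = 2 \pi, so R^12 = cos(2 \pi) - sin(2 \pi)*e_{23}.
cos(2 \pi) = 1 and sin(2 \pi) = 0, so R^12 = 1. The total rotation 4*pi is 2 full turns, so every vector returns to itself, yet the rotor is +1, back on the identity sheet (an even number of 2*pi turns).
Answer: 1


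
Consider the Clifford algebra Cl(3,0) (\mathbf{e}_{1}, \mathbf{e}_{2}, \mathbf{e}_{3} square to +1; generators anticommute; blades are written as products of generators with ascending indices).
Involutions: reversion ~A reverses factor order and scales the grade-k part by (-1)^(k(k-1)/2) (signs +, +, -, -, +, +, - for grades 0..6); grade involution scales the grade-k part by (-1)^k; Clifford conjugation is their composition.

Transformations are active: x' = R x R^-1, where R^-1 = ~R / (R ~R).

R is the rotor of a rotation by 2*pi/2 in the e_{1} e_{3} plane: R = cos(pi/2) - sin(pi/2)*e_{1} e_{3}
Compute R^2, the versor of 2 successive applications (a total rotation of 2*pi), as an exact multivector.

Rotor phase runs at HALF the rotation angle; powers of one rotor simply add phase, so after 2 steps in e_{1} e_{3} the phase is 2*pi/2 = \pi and R^2 = cos(\pi) - sin(\pi)*e_{1} e_{3}.
cos(\pi) = -1 and sin(\pi) = 0, so R^2 = -1. The total rotation 2*pi is 1 full turn, so every vector returns to itself, yet the rotor is -1, on the OTHER sheet of the double cover (an odd number of 2*pi turns).
Answer: -1


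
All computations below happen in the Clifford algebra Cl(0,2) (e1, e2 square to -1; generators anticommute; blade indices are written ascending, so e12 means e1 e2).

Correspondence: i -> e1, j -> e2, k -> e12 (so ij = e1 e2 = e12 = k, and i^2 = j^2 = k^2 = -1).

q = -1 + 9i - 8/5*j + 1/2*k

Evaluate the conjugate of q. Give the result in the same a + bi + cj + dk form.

In blades: q = -1 + 9*e1 - 8/5*e2 + 1/2*e12.
Conjugation here is Clifford conjugation: the scalar is fixed and the grade-1 and grade-2 blades all flip sign, giving -1 - 9*e1 + 8/5*e2 - 1/2*e12; translating back:
Answer: -1 - 9i + 8/5*j - 1/2*k


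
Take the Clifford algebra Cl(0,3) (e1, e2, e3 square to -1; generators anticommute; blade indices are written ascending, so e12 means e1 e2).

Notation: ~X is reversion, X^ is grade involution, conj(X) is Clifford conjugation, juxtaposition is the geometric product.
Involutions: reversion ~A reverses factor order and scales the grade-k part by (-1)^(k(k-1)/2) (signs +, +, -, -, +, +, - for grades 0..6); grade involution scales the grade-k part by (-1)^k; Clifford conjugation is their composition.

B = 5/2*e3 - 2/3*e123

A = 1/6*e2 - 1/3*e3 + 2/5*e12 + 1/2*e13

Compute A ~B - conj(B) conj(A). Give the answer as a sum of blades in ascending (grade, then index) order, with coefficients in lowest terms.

first term: 5/6 - 5/4*e1 + 1/3*e2 - 4/15*e3 + 2/9*e12 + 1/9*e13 + 5/12*e23 + e123
second term: 5/6 + 5/4*e1 + 1/3*e2 - 4/15*e3 + 2/9*e12 + 1/9*e13 - 5/12*e23 + e123
Answer: -5/2*e1 + 5/6*e23


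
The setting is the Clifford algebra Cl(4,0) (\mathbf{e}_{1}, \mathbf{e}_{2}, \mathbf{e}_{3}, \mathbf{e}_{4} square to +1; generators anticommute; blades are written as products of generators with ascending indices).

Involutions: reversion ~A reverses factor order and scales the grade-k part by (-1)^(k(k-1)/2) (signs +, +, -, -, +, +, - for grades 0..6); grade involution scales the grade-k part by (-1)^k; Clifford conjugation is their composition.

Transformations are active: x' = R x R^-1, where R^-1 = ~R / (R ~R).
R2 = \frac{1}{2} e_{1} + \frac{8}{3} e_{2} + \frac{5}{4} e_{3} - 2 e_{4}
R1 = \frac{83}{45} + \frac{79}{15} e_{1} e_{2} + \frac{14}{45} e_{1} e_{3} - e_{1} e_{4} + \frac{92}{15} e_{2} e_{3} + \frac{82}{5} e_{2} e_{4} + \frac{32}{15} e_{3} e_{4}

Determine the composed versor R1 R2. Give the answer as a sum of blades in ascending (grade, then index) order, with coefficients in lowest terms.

Distribute over the terms of R2 (each basis-blade product reordered to ascending indices, repeated generators contracted through their squares):
R1 (\frac{1}{2} e_{1}) = \frac{83}{90} e_{1} - \frac{79}{30} e_{2} - \frac{7}{45} e_{3} + \frac{1}{2} e_{4} + \frac{46}{15} e_{1} e_{2} e_{3} + \frac{41}{5} e_{1} e_{2} e_{4} + \frac{16}{15} e_{1} e_{3} e_{4}
R1 (\frac{8}{3} e_{2}) = \frac{632}{45} e_{1} + \frac{664}{135} e_{2} - \frac{736}{45} e_{3} - \frac{656}{15} e_{4} - \frac{112}{135} e_{1} e_{2} e_{3} + \frac{8}{3} e_{1} e_{2} e_{4} + \frac{256}{45} e_{2} e_{3} e_{4}
R1 (\frac{5}{4} e_{3}) = \frac{7}{18} e_{1} + \frac{23}{3} e_{2} + \frac{83}{36} e_{3} - \frac{8}{3} e_{4} + \frac{79}{12} e_{1} e_{2} e_{3} + \frac{5}{4} e_{1} e_{3} e_{4} - \frac{41}{2} e_{2} e_{3} e_{4}
R1 (-2 e_{4}) = 2 e_{1} - \frac{164}{5} e_{2} - \frac{64}{15} e_{3} - \frac{166}{45} e_{4} - \frac{158}{15} e_{1} e_{2} e_{4} - \frac{28}{45} e_{1} e_{3} e_{4} - \frac{184}{15} e_{2} e_{3} e_{4}
Summing the partial products and collecting blades:
Answer: \frac{781}{45} e_{1} - \frac{6169}{270} e_{2} - \frac{665}{36} e_{3} - \frac{4463}{90} e_{4} + \frac{4763}{540} e_{1} e_{2} e_{3} + \frac{1}{3} e_{1} e_{2} e_{4} + \frac{61}{36} e_{1} e_{3} e_{4} - \frac{2437}{90} e_{2} e_{3} e_{4}


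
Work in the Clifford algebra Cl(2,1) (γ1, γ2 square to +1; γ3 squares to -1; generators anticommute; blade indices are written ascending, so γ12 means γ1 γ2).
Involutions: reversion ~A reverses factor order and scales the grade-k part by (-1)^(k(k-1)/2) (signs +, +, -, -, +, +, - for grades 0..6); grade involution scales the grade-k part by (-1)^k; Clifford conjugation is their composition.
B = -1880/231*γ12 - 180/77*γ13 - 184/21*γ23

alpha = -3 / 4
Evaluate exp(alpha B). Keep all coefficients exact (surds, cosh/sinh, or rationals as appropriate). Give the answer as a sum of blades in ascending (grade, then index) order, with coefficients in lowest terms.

B^2 term by term: the squares give (-1880/231)^2*(γ12)^2 + (-180/77)^2*(γ13)^2 + (-184/21)^2*(γ23)^2 = 3534400/53361*(-1) + 32400/5929*(+1) + 33856/441*(+1) = 16 (each basis 2-blade squares to minus the product of its generators' squares); cross terms between blades sharing an index anticommute and cancel. So B^2 = 16.
B^2 = 16 — the positive square puts this in the hyperbolic regime; l = 4, alpha*l = -3, so exp(alpha B) = cosh(-3) + (sinh(-3)/4)*B = cosh(3) + (-sinh(3)/4)*B.
Answer: cosh(3) + 470*sinh(3)/231*γ12 + 45*sinh(3)/77*γ13 + 46*sinh(3)/21*γ23


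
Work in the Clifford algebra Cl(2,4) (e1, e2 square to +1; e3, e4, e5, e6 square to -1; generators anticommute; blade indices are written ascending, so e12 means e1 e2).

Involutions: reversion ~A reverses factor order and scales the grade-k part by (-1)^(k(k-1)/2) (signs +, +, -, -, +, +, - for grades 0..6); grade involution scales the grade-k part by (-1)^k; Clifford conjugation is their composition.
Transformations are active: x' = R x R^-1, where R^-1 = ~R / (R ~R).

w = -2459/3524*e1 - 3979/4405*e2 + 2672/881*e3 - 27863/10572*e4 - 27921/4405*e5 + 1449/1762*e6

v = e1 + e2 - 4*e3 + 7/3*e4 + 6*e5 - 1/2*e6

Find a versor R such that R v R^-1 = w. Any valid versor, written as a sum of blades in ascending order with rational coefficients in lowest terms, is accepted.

Take R = v + w = 1065/3524*e1 + 426/4405*e2 - 852/881*e3 - 1065/3524*e4 - 1491/4405*e5 + 284/881*e6. Because q(v) = q(w) = -2005/36, conjugation by R sends v exactly to w.
Answer: 1065/3524*e1 + 426/4405*e2 - 852/881*e3 - 1065/3524*e4 - 1491/4405*e5 + 284/881*e6


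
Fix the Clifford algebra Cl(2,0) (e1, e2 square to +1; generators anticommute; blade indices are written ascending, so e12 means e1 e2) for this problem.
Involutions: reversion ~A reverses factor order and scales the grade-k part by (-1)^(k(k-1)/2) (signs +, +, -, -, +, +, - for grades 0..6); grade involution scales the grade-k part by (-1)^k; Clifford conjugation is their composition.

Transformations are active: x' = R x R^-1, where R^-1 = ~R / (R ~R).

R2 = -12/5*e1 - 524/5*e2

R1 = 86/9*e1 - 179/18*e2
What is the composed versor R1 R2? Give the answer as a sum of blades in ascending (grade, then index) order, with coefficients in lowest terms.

Distribute over the terms of R1 (each basis-blade product reordered to ascending indices, repeated generators contracted through their squares):
(86/9*e1) R2 = -344/15 - 45064/45*e12
(-179/18*e2) R2 = 46898/45 - 358/15*e12
Summing the partial products and collecting blades:
Answer: 45866/45 - 46138/45*e12


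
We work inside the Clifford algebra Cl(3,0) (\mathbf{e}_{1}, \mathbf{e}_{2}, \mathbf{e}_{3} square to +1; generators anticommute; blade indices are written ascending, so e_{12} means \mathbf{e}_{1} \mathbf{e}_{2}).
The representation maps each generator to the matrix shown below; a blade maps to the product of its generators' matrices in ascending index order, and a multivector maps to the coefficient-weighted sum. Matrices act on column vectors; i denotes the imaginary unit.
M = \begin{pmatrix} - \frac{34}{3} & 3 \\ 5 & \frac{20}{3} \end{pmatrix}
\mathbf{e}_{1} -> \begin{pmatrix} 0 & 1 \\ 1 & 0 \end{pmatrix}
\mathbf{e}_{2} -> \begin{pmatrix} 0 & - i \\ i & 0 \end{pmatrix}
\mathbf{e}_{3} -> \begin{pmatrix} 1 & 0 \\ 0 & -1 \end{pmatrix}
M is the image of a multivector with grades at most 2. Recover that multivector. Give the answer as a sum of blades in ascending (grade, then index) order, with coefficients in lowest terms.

Method: 1, rho(e_{1}), rho(e_{2}), rho(e_{3}) form a trace-orthogonal basis of the 2x2 complex matrices (tr(X Y) = 2 if X = Y, else 0), so M = m0*1 + m1*rho(e_{1}) + m2*rho(e_{2}) + m3*rho(e_{3}) with m0 = tr(M)/2 = - \frac{7}{3}, m1 = tr(M rho(e_{1}))/2 = 4, m2 = tr(M rho(e_{2}))/2 = - i, m3 = tr(M rho(e_{3}))/2 = -9.
Multiplying table entries, the bivector images are rho(e_{12}) = i*rho(e_{3}), rho(e_{13}) = -i*rho(e_{2}), rho(e_{23}) = i*rho(e_{1}); with real blade coefficients the real parts of m0..m3 are the coefficients of 1, e_{1}, e_{2}, e_{3} and the imaginary parts give the bivectors (e_{23}: Im m1, e_{13}: -Im m2, e_{12}: Im m3).
Answer: -\frac{7}{3} + 4 e_{1} - 9 e_{3} + e_{13}


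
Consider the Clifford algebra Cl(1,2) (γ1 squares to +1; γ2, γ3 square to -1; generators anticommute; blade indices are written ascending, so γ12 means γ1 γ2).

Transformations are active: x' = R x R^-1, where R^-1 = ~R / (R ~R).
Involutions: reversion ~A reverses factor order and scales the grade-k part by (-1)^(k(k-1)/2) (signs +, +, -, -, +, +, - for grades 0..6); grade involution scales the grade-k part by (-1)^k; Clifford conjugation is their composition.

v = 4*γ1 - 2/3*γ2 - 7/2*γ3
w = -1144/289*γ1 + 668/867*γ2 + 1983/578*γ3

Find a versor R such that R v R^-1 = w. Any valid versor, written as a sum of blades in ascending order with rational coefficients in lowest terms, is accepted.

The midline construction: v and w both square to 119/36, so reflecting in their sum 12/289*γ1 + 30/289*γ2 - 20/289*γ3 exchanges them.
Answer: 12/289*γ1 + 30/289*γ2 - 20/289*γ3


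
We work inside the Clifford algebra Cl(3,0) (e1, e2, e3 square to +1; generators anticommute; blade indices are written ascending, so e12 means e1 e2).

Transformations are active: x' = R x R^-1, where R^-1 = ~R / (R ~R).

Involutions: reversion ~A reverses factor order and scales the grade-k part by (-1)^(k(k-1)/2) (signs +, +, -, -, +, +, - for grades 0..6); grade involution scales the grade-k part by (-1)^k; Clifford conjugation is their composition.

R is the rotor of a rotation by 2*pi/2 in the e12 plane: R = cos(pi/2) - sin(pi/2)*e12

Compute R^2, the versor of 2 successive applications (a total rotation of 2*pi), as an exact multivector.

Half-angle bookkeeping: 2 applications in e12 add up to rotor phase 2*pi/2 = pi, so R^2 = cos(pi) - sin(pi)*e12.
cos(pi) = -1 and sin(pi) = 0, so R^2 = -1. The total rotation 2*pi is 1 full turn, so every vector returns to itself, yet the rotor is -1, on the OTHER sheet of the double cover (an odd number of 2*pi turns).
Answer: -1


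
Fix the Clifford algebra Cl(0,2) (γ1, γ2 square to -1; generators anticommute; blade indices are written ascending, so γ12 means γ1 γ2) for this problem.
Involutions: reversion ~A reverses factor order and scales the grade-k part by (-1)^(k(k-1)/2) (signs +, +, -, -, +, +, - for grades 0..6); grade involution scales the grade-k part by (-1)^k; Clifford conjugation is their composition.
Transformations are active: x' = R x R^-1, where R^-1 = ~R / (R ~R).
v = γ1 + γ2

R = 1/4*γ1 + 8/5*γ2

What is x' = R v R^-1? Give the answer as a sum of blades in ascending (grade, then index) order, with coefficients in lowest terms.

~R = 1/4*γ1 + 8/5*γ2, and R ~R = -1049/400, so R^-1 = ~R / (-1049/400).
R v = -37/20 - 27/20*γ12
Answer: -679/1049*γ1 + 1319/1049*γ2


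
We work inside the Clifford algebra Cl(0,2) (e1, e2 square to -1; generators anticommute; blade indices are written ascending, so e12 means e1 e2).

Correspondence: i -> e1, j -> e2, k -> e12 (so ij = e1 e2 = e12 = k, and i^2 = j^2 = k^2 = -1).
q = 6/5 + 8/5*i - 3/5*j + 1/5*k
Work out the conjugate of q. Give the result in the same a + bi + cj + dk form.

In blades: q = 6/5 + 8/5*e1 - 3/5*e2 + 1/5*e12.
Conjugation here is Clifford conjugation: the scalar is fixed and the grade-1 and grade-2 blades all flip sign, giving 6/5 - 8/5*e1 + 3/5*e2 - 1/5*e12; translating back:
Answer: 6/5 - 8/5*i + 3/5*j - 1/5*k


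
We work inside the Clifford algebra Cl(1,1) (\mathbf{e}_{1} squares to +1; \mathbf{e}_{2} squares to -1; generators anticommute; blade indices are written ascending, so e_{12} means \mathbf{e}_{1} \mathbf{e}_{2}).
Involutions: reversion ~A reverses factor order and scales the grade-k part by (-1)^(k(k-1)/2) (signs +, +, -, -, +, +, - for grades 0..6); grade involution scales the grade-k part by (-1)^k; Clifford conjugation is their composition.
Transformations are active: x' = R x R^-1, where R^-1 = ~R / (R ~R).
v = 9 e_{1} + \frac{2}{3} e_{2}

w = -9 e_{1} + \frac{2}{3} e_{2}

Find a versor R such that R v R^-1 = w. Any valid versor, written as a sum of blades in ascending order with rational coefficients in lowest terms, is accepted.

Reasoning: v^2 = w^2 = \frac{725}{9} since conjugation preserves the quadratic form; R = v + w = \frac{4}{3} e_{2} is then valid when invertible, keeping its own part and reversing (v - w)/2.
Answer: \frac{4}{3} e_{2}


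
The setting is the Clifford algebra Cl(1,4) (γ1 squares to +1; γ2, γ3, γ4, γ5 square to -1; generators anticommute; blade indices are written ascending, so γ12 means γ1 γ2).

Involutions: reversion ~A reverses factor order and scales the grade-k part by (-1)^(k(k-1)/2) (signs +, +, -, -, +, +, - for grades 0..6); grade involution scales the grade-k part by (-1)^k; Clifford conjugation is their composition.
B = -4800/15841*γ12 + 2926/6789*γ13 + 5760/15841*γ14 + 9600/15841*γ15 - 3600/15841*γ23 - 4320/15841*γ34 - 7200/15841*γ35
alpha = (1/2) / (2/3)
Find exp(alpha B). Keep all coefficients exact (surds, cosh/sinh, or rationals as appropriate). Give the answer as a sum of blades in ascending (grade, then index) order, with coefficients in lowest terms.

B^2 term by term: the squares give (-4800/15841)^2*(γ12)^2 + (2926/6789)^2*(γ13)^2 + (5760/15841)^2*(γ14)^2 + (9600/15841)^2*(γ15)^2 + (-3600/15841)^2*(γ23)^2 + (-4320/15841)^2*(γ34)^2 + (-7200/15841)^2*(γ35)^2 = 23040000/250937281*(+1) + 8561476/46090521*(+1) + 33177600/250937281*(+1) + 92160000/250937281*(+1) + 12960000/250937281*(-1) + 18662400/250937281*(-1) + 51840000/250937281*(-1) = 4/9 (each basis 2-blade squares to minus the product of its generators' squares); cross terms between blades sharing an index anticommute and cancel; the commuting (index-disjoint) pairs give grade-4 terms 2*c*c'*(blade product), which cancel blade by blade — γ1234: 41472000/250937281 - 41472000/250937281 = 0; γ1235: 69120000/250937281 - 69120000/250937281 = 0; γ1345: 82944000/250937281 - 82944000/250937281 = 0 — confirming B is simple. So B^2 = 4/9.
B^2 = 4/9 — B^2 > 0, so the exponential closes hyperbolically: l = 2/3, alpha*l = 1/2, so exp(alpha B) = cosh(1/2) + (sinh(1/2)/(2/3))*B = cosh(1/2) + (3*sinh(1/2)/2)*B.
Answer: cosh(1/2) - 7200*sinh(1/2)/15841*γ12 + 1463*sinh(1/2)/2263*γ13 + 8640*sinh(1/2)/15841*γ14 + 14400*sinh(1/2)/15841*γ15 - 5400*sinh(1/2)/15841*γ23 - 6480*sinh(1/2)/15841*γ34 - 10800*sinh(1/2)/15841*γ35


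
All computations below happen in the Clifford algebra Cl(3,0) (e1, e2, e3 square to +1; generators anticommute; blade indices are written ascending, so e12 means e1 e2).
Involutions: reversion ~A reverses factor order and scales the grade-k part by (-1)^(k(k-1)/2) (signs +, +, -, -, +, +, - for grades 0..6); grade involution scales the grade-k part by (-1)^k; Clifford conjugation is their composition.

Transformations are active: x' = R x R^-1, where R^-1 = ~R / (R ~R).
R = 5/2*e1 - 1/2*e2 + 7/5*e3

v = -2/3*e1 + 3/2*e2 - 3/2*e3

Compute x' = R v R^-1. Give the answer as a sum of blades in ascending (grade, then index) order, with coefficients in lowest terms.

~R = 5/2*e1 - 1/2*e2 + 7/5*e3, and R ~R = 423/50, so R^-1 = ~R / (423/50).
R v = -271/60 + 41/12*e12 - 169/60*e13 - 27/20*e23
Answer: -5083/2538*e1 - 1226/1269*e2 + 13/2538*e3


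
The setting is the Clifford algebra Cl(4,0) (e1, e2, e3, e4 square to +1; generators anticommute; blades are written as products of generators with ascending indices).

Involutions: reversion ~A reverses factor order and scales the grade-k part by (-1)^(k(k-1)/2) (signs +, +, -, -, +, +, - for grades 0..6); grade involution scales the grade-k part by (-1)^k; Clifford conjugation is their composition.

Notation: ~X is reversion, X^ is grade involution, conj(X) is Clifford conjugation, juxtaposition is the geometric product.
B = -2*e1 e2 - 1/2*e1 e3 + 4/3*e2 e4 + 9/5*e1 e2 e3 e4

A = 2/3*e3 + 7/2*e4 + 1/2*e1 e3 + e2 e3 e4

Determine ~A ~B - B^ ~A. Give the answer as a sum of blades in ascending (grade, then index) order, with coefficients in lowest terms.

first term: 1/4 - 32/15*e1 + 14/3*e2 + 4/3*e3 - e2 e3 - 9/10*e2 e4 - 149/30*e1 e2 e3 + 77/10*e1 e2 e4 + 15/4*e1 e3 e4 + 8/9*e2 e3 e4 - 2/3*e1 e2 e3 e4
second term: -1/4 + 22/15*e1 + 14/3*e2 - 4/3*e3 - e2 e3 - 9/10*e2 e4 + 149/30*e1 e2 e3 - 87/10*e1 e2 e4 + 1/4*e1 e3 e4 - 8/9*e2 e3 e4 + 2/3*e1 e2 e3 e4
Answer: 1/2 - 18/5*e1 + 8/3*e3 - 149/15*e1 e2 e3 + 82/5*e1 e2 e4 + 7/2*e1 e3 e4 + 16/9*e2 e3 e4 - 4/3*e1 e2 e3 e4


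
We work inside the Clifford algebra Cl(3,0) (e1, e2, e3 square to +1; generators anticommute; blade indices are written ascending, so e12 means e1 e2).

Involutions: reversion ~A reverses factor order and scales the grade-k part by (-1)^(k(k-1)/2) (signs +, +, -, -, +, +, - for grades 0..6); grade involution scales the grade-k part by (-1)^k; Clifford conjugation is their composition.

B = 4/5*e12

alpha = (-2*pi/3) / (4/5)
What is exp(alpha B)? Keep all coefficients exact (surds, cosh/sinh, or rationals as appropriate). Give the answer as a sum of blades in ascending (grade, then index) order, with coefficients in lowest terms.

B^2 = (4/5)^2*(e12)^2 = 16/25*(-1) = -16/25 (a basis 2-blade squares to minus the product of its generators' squares).
B^2 = -16/25 — circular case — the even/odd split gives cos and sin: l = 4/5, alpha*l = -2*pi/3, so exp(alpha B) = cos(-2*pi/3) + (sin(-2*pi/3)/(4/5))*B = -1/2 + (-5*sqrt(3)/8)*B.
Answer: -1/2 - sqrt(3)/2*e12


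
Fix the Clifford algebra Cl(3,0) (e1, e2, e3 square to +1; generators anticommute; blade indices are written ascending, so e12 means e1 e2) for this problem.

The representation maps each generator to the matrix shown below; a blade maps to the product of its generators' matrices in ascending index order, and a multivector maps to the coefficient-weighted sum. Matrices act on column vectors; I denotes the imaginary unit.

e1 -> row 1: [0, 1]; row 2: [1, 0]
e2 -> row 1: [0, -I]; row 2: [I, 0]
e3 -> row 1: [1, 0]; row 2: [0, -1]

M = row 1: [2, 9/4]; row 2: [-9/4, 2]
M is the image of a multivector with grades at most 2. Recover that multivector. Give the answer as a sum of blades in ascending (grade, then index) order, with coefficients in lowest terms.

Method: 1, rho(e1), rho(e2), rho(e3) form a trace-orthogonal basis of the 2x2 complex matrices (tr(X Y) = 2 if X = Y, else 0), so M = m0*1 + m1*rho(e1) + m2*rho(e2) + m3*rho(e3) with m0 = tr(M)/2 = 2, m1 = tr(M rho(e1))/2 = 0, m2 = tr(M rho(e2))/2 = 9*I/4, m3 = tr(M rho(e3))/2 = 0.
Multiplying table entries, the bivector images are rho(e12) = I*rho(e3), rho(e13) = -I*rho(e2), rho(e23) = I*rho(e1); with real blade coefficients the real parts of m0..m3 are the coefficients of 1, e1, e2, e3 and the imaginary parts give the bivectors (e23: Im m1, e13: -Im m2, e12: Im m3).
Answer: 2 - 9/4*e13


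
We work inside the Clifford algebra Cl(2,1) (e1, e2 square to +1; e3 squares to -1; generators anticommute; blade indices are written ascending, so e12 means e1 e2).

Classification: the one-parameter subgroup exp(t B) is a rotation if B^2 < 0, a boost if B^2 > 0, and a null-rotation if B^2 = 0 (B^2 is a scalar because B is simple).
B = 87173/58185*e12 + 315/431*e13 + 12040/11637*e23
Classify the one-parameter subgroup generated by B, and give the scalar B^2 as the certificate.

B^2 term by term: the squares give (87173/58185)^2*(e12)^2 + (315/431)^2*(e13)^2 + (12040/11637)^2*(e23)^2 = 7599131929/3385494225*(-1) + 99225/185761*(+1) + 144961600/135419769*(+1) = -16/25 (each basis 2-blade squares to minus the product of its generators' squares); cross terms between blades sharing an index anticommute and cancel. So B^2 = -16/25.
Answer: rotation, certificate B^2 = -16/25. The class reads off the invariant scalar -16/25 directly.


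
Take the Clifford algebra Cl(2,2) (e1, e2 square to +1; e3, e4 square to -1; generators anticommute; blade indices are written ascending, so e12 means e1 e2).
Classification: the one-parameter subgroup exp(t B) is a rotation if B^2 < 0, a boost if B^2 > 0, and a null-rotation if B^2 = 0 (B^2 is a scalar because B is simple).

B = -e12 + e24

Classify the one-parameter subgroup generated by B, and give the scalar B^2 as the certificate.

B^2 term by term: the squares give (-1)^2*(e12)^2 + (1)^2*(e24)^2 = 1*(-1) + 1*(+1) = 0 (each basis 2-blade squares to minus the product of its generators' squares); cross terms between blades sharing an index anticommute and cancel. So B^2 = 0.
Answer: null-rotation, certificate B^2 = 0. The invariant at work: B^2 = 0 is unchanged by conjugation, hence its sign classifies the subgroup whatever basis B is written in.
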